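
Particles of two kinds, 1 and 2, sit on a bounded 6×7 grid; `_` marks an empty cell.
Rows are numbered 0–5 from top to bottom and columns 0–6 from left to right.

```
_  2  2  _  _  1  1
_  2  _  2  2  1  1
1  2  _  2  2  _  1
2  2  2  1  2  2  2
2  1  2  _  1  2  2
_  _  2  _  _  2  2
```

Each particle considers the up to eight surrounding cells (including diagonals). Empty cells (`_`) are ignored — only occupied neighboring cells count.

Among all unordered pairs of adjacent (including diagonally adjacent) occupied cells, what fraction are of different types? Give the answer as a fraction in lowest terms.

Scan each occupied cell's neighbors to the right and below (and the two forward diagonals) so each pair is counted once.
From row 0: 1 unlike of 10 pairs (running 1/10).
From row 1: 3 unlike of 12 pairs (running 4/22).
From row 2: 7 unlike of 15 pairs (running 11/37).
From row 3: 8 unlike of 22 pairs (running 19/59).
From row 4: 5 unlike of 11 pairs (running 24/70).
From row 5: 0 unlike of 1 pairs (running 24/71).
Total adjacent occupied pairs: 71; unlike-type pairs: 24.
24/71 is already in lowest terms.

24/71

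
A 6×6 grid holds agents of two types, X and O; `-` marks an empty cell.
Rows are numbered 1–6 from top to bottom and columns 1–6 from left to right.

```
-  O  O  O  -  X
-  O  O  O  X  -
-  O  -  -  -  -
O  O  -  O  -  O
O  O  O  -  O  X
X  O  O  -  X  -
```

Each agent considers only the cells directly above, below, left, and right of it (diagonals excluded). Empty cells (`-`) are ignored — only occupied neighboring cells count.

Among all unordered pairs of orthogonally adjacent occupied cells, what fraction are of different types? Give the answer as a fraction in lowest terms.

Scan each occupied cell's neighbors to the right and below so each pair is counted once.
Row 1: O(1,2)–O(1,3)= O(1,2)–O(2,2)= O(1,3)–O(1,4)= O(1,3)–O(2,3)= O(1,4)–O(2,4)=  → 0/5 unlike.
Row 2: O(2,2)–O(2,3)= O(2,2)–O(3,2)= O(2,3)–O(2,4)= O(2,4)–X(2,5)≠  → 1/4 unlike.
Row 3: O(3,2)–O(4,2)=  → 0/1 unlike.
Row 4: O(4,1)–O(4,2)= O(4,1)–O(5,1)= O(4,2)–O(5,2)= O(4,6)–X(5,6)≠  → 1/4 unlike.
Row 5: O(5,1)–O(5,2)= O(5,1)–X(6,1)≠ O(5,2)–O(5,3)= O(5,2)–O(6,2)= O(5,3)–O(6,3)= O(5,5)–X(5,6)≠ O(5,5)–X(6,5)≠  → 3/7 unlike.
Row 6: X(6,1)–O(6,2)≠ O(6,2)–O(6,3)=  → 1/2 unlike.
Total adjacent occupied pairs: 23; unlike-type pairs: 6.
6/23 is already in lowest terms.

6/23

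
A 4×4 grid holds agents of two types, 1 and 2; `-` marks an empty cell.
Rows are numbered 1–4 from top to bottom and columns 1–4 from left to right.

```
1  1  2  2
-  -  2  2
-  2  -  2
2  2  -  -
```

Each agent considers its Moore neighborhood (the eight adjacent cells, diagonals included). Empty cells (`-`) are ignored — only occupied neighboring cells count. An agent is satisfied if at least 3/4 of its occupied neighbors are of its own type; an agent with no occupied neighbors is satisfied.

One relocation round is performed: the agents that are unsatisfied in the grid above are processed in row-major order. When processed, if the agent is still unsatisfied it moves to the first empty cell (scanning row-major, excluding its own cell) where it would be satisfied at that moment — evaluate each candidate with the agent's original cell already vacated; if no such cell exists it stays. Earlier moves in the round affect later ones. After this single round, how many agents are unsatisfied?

1

Initially unsatisfied (in order): (1,2).
  (1,2): no empty cell satisfies it; stays.
Resulting grid:
1 1 2 2
- - 2 2
- 2 - 2
2 2 - -
Unsatisfied now: (1,2).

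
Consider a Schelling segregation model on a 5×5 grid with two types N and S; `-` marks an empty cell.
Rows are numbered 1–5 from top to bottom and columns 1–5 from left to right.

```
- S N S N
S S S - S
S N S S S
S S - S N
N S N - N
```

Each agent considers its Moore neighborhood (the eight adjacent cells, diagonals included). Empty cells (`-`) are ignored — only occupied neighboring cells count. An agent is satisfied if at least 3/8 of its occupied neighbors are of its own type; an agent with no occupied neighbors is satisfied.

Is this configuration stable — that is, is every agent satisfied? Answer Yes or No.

No

Row 1: (1,2)S 3/4 satisfied · (1,3)N 0/4 not · (1,4)S 2/4 satisfied · (1,5)N 0/2 not
Row 2: (2,1)S 3/4 satisfied · (2,2)S 5/7 satisfied · (2,3)S 5/7 satisfied · (2,5)S 3/4 satisfied
Row 3: (3,1)S 4/5 satisfied · (3,2)N 0/7 not · (3,3)S 5/6 satisfied · (3,4)S 5/6 satisfied · (3,5)S 3/4 satisfied
Row 4: (4,1)S 3/5 satisfied · (4,2)S 4/7 satisfied · (4,4)S 3/6 satisfied · (4,5)N 1/4 not
Row 5: (5,1)N 0/3 not · (5,2)S 2/4 satisfied · (5,3)N 0/3 not · (5,5)N 1/2 satisfied
For instance (1,3) has only 0/4 same-type neighbors, below 3/8.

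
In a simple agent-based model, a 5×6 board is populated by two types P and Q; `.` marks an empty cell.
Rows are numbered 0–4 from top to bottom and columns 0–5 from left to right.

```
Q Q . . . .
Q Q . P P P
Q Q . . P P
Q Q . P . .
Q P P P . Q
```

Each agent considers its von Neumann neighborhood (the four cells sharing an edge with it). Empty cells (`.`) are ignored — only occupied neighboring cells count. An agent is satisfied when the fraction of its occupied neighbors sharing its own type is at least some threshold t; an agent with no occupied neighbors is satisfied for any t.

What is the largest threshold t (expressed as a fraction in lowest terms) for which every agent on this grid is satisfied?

1/3

(0,0)Q 2/2
(0,1)Q 2/2
(1,0)Q 3/3
(1,1)Q 3/3
(1,3)P 1/1
(1,4)P 3/3
(1,5)P 2/2
(2,0)Q 3/3
(2,1)Q 3/3
(2,4)P 2/2
(2,5)P 2/2
(3,0)Q 3/3
(3,1)Q 2/3
(3,3)P 1/1
(4,0)Q 1/2
(4,1)P 1/3
(4,2)P 2/2
(4,3)P 2/2
(4,5)Q — no occupied neighbors
The smallest same-type fraction is 1/3 at (4,1), which reduces to 1/3. Any threshold above that leaves this agent unsatisfied.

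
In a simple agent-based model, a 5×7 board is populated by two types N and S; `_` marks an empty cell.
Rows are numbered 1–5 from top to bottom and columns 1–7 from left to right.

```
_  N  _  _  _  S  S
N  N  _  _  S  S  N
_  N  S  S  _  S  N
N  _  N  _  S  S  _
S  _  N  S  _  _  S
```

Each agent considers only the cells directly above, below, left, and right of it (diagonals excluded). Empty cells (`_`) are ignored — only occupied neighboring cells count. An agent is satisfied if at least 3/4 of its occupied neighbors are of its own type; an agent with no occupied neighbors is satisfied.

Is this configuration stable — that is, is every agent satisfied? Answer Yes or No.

Row 1: (1,2)N 1/1 ok · (1,6)S 2/2 ok · (1,7)S 1/2 unhappy
Row 2: (2,1)N 1/1 ok · (2,2)N 3/3 ok · (2,5)S 1/1 ok · (2,6)S 3/4 ok · (2,7)N 1/3 unhappy
Row 3: (3,2)N 1/2 unhappy · (3,3)S 1/3 unhappy · (3,4)S 1/1 ok · (3,6)S 2/3 unhappy · (3,7)N 1/2 unhappy
Row 4: (4,1)N 0/1 unhappy · (4,3)N 1/2 unhappy · (4,5)S 1/1 ok · (4,6)S 2/2 ok
Row 5: (5,1)S 0/1 unhappy · (5,3)N 1/2 unhappy · (5,4)S 0/1 unhappy · (5,7)S 0/0 ok
For instance (1,7) has only 1/2 same-type neighbors, below 3/4.

No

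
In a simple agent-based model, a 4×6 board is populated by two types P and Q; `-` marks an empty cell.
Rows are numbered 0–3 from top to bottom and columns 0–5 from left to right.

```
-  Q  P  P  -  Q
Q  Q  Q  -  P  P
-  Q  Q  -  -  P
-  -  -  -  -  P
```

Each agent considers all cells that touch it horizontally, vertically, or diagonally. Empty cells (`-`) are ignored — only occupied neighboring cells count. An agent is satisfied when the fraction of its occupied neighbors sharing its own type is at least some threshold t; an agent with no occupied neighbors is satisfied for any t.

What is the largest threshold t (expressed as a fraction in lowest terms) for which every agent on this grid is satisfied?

(0,1)Q 3/4
(0,2)P 1/4
(0,3)P 2/3
(0,5)Q 0/2
(1,0)Q 3/3
(1,1)Q 5/6
(1,2)Q 4/6
(1,4)P 3/4
(1,5)P 2/3
(2,1)Q 4/4
(2,2)Q 3/3
(2,5)P 3/3
(3,5)P 1/1
The smallest same-type fraction is 0/2 at (0,5), which reduces to 0/1. Any threshold above that leaves this agent unsatisfied.

0/1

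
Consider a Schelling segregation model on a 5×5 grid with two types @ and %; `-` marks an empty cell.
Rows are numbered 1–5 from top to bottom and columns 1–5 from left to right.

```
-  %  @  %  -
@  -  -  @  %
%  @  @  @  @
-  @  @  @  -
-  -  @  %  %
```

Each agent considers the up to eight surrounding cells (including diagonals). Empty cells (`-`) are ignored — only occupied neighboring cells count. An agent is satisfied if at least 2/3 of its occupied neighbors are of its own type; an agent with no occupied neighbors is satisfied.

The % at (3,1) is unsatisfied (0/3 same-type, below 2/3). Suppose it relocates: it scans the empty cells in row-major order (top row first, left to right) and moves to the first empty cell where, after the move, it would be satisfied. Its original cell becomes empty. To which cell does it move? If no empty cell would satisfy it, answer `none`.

Vacating (3,1). Empty cells in order:
  (1,1): 1/2 same-type → still unsatisfied.
  (1,5): 2/3 same-type → satisfied — stop here.

(1,5)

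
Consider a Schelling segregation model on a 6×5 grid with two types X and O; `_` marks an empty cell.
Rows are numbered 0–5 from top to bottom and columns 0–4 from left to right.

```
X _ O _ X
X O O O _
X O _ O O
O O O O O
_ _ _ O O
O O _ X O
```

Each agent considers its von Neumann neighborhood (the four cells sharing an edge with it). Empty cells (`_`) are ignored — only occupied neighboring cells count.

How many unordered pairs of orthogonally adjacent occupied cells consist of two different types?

Scan each occupied cell's neighbors to the right and below so each pair is counted once.
Row 0: X(0,0)–X(1,0)= O(0,2)–O(1,2)=  → 0/2 unlike.
Row 1: X(1,0)–O(1,1)≠ X(1,0)–X(2,0)= O(1,1)–O(1,2)= O(1,1)–O(2,1)= O(1,2)–O(1,3)= O(1,3)–O(2,3)=  → 1/6 unlike.
Row 2: X(2,0)–O(2,1)≠ X(2,0)–O(3,0)≠ O(2,1)–O(3,1)= O(2,3)–O(2,4)= O(2,3)–O(3,3)= O(2,4)–O(3,4)=  → 2/6 unlike.
Row 3: O(3,0)–O(3,1)= O(3,1)–O(3,2)= O(3,2)–O(3,3)= O(3,3)–O(3,4)= O(3,3)–O(4,3)= O(3,4)–O(4,4)=  → 0/6 unlike.
Row 4: O(4,3)–O(4,4)= O(4,3)–X(5,3)≠ O(4,4)–O(5,4)=  → 1/3 unlike.
Row 5: O(5,0)–O(5,1)= X(5,3)–O(5,4)≠  → 1/2 unlike.
Total adjacent occupied pairs: 25; unlike-type pairs: 5.

5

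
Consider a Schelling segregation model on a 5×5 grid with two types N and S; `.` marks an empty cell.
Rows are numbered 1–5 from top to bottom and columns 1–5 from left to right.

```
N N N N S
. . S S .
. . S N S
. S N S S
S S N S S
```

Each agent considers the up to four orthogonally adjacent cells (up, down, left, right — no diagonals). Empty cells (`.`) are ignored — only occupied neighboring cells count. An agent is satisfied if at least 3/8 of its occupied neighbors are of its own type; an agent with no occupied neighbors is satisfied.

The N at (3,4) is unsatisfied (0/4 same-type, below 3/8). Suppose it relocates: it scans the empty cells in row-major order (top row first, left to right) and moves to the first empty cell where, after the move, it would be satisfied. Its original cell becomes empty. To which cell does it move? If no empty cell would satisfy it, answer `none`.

(2,1)

Vacating (3,4). Empty cells in order:
  (2,1): 1/1 same-type → satisfied — stop here.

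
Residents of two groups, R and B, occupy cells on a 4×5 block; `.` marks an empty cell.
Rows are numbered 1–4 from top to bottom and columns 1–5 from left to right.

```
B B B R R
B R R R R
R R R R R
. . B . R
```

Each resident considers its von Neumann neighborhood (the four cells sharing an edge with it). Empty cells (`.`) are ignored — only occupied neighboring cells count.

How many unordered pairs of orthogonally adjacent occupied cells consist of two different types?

Scan each occupied cell's neighbors to the right and below so each pair is counted once.
Row 1: B(1,1)–B(1,2)= B(1,1)–B(2,1)= B(1,2)–B(1,3)= B(1,2)–R(2,2)≠ B(1,3)–R(1,4)≠ B(1,3)–R(2,3)≠ R(1,4)–R(1,5)= R(1,4)–R(2,4)= R(1,5)–R(2,5)=  → 3/9 unlike.
Row 2: B(2,1)–R(2,2)≠ B(2,1)–R(3,1)≠ R(2,2)–R(2,3)= R(2,2)–R(3,2)= R(2,3)–R(2,4)= R(2,3)–R(3,3)= R(2,4)–R(2,5)= R(2,4)–R(3,4)= R(2,5)–R(3,5)=  → 2/9 unlike.
Row 3: R(3,1)–R(3,2)= R(3,2)–R(3,3)= R(3,3)–R(3,4)= R(3,3)–B(4,3)≠ R(3,4)–R(3,5)= R(3,5)–R(4,5)=  → 1/6 unlike.
Total adjacent occupied pairs: 24; unlike-type pairs: 6.

6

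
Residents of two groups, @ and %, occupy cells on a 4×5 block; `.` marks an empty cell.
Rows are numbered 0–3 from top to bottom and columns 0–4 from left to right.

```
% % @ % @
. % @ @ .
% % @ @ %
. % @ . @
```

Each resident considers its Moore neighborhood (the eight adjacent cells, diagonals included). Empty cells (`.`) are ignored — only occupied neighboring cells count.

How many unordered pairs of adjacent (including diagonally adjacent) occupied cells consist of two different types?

17

Scan each occupied cell's neighbors to the right and below (and the two forward diagonals) so each pair is counted once.
Row 0: %(0,0)–%(0,1)= %(0,0)–%(1,1)= %(0,1)–@(0,2)≠ %(0,1)–%(1,1)= %(0,1)–@(1,2)≠ @(0,2)–%(0,3)≠ @(0,2)–@(1,2)= @(0,2)–@(1,3)= @(0,2)–%(1,1)≠ %(0,3)–@(0,4)≠ %(0,3)–@(1,3)≠ %(0,3)–@(1,2)≠ @(0,4)–@(1,3)=  → 7/13 unlike.
Row 1: %(1,1)–@(1,2)≠ %(1,1)–%(2,1)= %(1,1)–@(2,2)≠ %(1,1)–%(2,0)= @(1,2)–@(1,3)= @(1,2)–@(2,2)= @(1,2)–@(2,3)= @(1,2)–%(2,1)≠ @(1,3)–@(2,3)= @(1,3)–%(2,4)≠ @(1,3)–@(2,2)=  → 4/11 unlike.
Row 2: %(2,0)–%(2,1)= %(2,0)–%(3,1)= %(2,1)–@(2,2)≠ %(2,1)–%(3,1)= %(2,1)–@(3,2)≠ @(2,2)–@(2,3)= @(2,2)–@(3,2)= @(2,2)–%(3,1)≠ @(2,3)–%(2,4)≠ @(2,3)–@(3,4)= @(2,3)–@(3,2)= %(2,4)–@(3,4)≠  → 5/12 unlike.
Row 3: %(3,1)–@(3,2)≠  → 1/1 unlike.
Total adjacent occupied pairs: 37; unlike-type pairs: 17.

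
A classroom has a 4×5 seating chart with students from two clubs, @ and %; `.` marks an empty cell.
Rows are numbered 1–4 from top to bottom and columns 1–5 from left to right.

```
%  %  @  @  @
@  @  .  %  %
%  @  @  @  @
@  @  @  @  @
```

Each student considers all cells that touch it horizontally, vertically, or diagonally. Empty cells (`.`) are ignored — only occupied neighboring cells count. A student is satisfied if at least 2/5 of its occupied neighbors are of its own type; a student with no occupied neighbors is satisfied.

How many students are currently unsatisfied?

6

(1,1)% 1/3 not
(1,2)% 1/4 not
(1,3)@ 2/4 satisfied
(1,4)@ 2/4 satisfied
(1,5)@ 1/3 not
(2,1)@ 2/5 satisfied
(2,2)@ 4/7 satisfied
(2,4)% 1/7 not
(2,5)% 1/5 not
(3,1)% 0/5 not
(3,2)@ 6/7 satisfied
(3,3)@ 6/7 satisfied
(3,4)@ 5/7 satisfied
(3,5)@ 3/5 satisfied
(4,1)@ 2/3 satisfied
(4,2)@ 4/5 satisfied
(4,3)@ 5/5 satisfied
(4,4)@ 5/5 satisfied
(4,5)@ 3/3 satisfied
Unsatisfied: (1,1), (1,2), (1,5), (2,4), (2,5), (3,1) — 6 in total.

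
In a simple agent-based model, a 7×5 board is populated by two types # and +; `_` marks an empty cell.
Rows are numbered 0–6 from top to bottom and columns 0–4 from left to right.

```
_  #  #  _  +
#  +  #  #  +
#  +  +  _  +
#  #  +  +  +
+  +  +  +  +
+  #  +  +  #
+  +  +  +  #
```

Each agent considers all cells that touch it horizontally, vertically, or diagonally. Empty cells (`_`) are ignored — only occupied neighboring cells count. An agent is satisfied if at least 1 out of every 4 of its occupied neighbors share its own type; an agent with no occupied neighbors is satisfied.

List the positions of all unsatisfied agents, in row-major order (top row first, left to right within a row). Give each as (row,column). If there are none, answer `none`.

Row 0: (0,1)# 3/4 ok · (0,2)# 3/4 ok · (0,4)+ 1/2 ok
Row 1: (1,0)# 2/4 ok · (1,1)+ 2/7 ok · (1,2)# 3/6 ok · (1,3)# 2/6 ok · (1,4)+ 2/3 ok
Row 2: (2,0)# 3/5 ok · (2,1)+ 3/8 ok · (2,2)+ 4/7 ok · (2,4)+ 3/4 ok
Row 3: (3,0)# 2/5 ok · (3,1)# 2/8 ok · (3,2)+ 6/7 ok · (3,3)+ 7/7 ok · (3,4)+ 4/4 ok
Row 4: (4,0)+ 2/5 ok · (4,1)+ 5/8 ok · (4,2)+ 6/8 ok · (4,3)+ 7/8 ok · (4,4)+ 4/5 ok
Row 5: (5,0)+ 4/5 ok · (5,1)# 0/8 unhappy · (5,2)+ 7/8 ok · (5,3)+ 6/8 ok · (5,4)# 1/5 unhappy
Row 6: (6,0)+ 2/3 ok · (6,1)+ 4/5 ok · (6,2)+ 4/5 ok · (6,3)+ 3/5 ok · (6,4)# 1/3 ok

(5,1), (5,4)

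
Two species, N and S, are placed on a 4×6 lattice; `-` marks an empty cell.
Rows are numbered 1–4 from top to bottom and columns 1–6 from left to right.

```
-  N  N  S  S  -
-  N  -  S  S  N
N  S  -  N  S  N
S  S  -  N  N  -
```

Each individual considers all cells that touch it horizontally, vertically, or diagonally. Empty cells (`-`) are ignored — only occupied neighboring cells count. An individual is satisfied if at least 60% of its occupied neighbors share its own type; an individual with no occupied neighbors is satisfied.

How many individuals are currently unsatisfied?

8

Row 1: (1,2)N 2/2 ok · (1,3)N 2/4 unhappy · (1,4)S 3/4 ok · (1,5)S 3/4 ok
Row 2: (2,2)N 3/4 ok · (2,4)S 4/6 ok · (2,5)S 4/7 unhappy · (2,6)N 1/4 unhappy
Row 3: (3,1)N 1/4 unhappy · (3,2)S 2/4 unhappy · (3,4)N 2/5 unhappy · (3,5)S 2/7 unhappy · (3,6)N 2/4 unhappy
Row 4: (4,1)S 2/3 ok · (4,2)S 2/3 ok · (4,4)N 2/3 ok · (4,5)N 3/4 ok
Unsatisfied: (1,3), (2,5), (2,6), (3,1), (3,2), (3,4), (3,5), (3,6) — 8 in total.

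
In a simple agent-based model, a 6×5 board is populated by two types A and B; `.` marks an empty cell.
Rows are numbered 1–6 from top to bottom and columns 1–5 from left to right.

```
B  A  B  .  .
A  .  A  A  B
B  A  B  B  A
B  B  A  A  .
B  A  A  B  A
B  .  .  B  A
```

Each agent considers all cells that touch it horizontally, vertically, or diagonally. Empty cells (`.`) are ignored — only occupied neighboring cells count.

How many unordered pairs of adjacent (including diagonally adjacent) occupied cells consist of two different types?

35

Scan each occupied cell's neighbors to the right and below (and the two forward diagonals) so each pair is counted once.
From row 1: 5 unlike of 7 pairs (running 5/7).
From row 2: 7 unlike of 12 pairs (running 12/19).
From row 3: 9 unlike of 15 pairs (running 21/34).
From row 4: 6 unlike of 14 pairs (running 27/48).
From row 5: 7 unlike of 11 pairs (running 34/59).
From row 6: 1 unlike of 1 pairs (running 35/60).
Total adjacent occupied pairs: 60; unlike-type pairs: 35.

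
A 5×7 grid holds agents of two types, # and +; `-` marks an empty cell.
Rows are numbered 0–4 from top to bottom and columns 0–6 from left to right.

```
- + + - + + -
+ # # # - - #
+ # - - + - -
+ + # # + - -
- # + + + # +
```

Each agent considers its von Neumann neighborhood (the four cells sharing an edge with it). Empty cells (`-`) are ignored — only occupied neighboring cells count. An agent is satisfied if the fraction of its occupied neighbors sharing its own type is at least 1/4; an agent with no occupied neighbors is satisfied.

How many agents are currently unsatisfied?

3

Row 0: (0,1)+ 1/2 ok · (0,2)+ 1/2 ok · (0,4)+ 1/1 ok · (0,5)+ 1/1 ok
Row 1: (1,0)+ 1/2 ok · (1,1)# 2/4 ok · (1,2)# 2/3 ok · (1,3)# 1/1 ok · (1,6)# 0/0 ok
Row 2: (2,0)+ 2/3 ok · (2,1)# 1/3 ok · (2,4)+ 1/1 ok
Row 3: (3,0)+ 2/2 ok · (3,1)+ 1/4 ok · (3,2)# 1/3 ok · (3,3)# 1/3 ok · (3,4)+ 2/3 ok
Row 4: (4,1)# 0/2 unhappy · (4,2)+ 1/3 ok · (4,3)+ 2/3 ok · (4,4)+ 2/3 ok · (4,5)# 0/2 unhappy · (4,6)+ 0/1 unhappy
Unsatisfied: (4,1), (4,5), (4,6) — 3 in total.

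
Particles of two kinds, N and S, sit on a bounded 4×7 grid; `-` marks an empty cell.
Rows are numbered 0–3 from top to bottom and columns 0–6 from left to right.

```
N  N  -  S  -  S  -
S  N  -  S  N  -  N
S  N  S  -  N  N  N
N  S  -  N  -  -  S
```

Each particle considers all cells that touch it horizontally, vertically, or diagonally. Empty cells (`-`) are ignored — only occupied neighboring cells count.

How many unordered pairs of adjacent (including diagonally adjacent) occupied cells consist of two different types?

Scan each occupied cell's neighbors to the right and below (and the two forward diagonals) so each pair is counted once.
Row 0: N(0,0)–N(0,1)= N(0,0)–S(1,0)≠ N(0,0)–N(1,1)= N(0,1)–N(1,1)= N(0,1)–S(1,0)≠ S(0,3)–S(1,3)= S(0,3)–N(1,4)≠ S(0,5)–N(1,6)≠ S(0,5)–N(1,4)≠  → 5/9 unlike.
Row 1: S(1,0)–N(1,1)≠ S(1,0)–S(2,0)= S(1,0)–N(2,1)≠ N(1,1)–N(2,1)= N(1,1)–S(2,2)≠ N(1,1)–S(2,0)≠ S(1,3)–N(1,4)≠ S(1,3)–N(2,4)≠ S(1,3)–S(2,2)= N(1,4)–N(2,4)= N(1,4)–N(2,5)= N(1,6)–N(2,6)= N(1,6)–N(2,5)=  → 6/13 unlike.
Row 2: S(2,0)–N(2,1)≠ S(2,0)–N(3,0)≠ S(2,0)–S(3,1)= N(2,1)–S(2,2)≠ N(2,1)–S(3,1)≠ N(2,1)–N(3,0)= S(2,2)–N(3,3)≠ S(2,2)–S(3,1)= N(2,4)–N(2,5)= N(2,4)–N(3,3)= N(2,5)–N(2,6)= N(2,5)–S(3,6)≠ N(2,6)–S(3,6)≠  → 7/13 unlike.
Row 3: N(3,0)–S(3,1)≠  → 1/1 unlike.
Total adjacent occupied pairs: 36; unlike-type pairs: 19.

19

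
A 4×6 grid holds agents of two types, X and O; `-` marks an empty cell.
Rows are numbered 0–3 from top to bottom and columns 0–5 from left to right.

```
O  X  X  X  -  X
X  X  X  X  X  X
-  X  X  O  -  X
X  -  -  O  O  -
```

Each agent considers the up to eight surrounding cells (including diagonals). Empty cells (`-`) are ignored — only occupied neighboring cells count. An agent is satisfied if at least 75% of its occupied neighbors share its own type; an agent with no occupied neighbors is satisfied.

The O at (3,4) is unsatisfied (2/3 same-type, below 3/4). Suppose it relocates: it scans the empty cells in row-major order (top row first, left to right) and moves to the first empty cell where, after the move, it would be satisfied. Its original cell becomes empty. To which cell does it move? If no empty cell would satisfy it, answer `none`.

none

Vacating (3,4). Empty cells in order:
  (0,4): 0/5 same-type → still unsatisfied.
  (2,0): 0/4 same-type → still unsatisfied.
  (2,4): 2/6 same-type → still unsatisfied.
  (3,1): 0/3 same-type → still unsatisfied.
  (3,2): 2/4 same-type → still unsatisfied.
  (3,5): 0/1 same-type → still unsatisfied.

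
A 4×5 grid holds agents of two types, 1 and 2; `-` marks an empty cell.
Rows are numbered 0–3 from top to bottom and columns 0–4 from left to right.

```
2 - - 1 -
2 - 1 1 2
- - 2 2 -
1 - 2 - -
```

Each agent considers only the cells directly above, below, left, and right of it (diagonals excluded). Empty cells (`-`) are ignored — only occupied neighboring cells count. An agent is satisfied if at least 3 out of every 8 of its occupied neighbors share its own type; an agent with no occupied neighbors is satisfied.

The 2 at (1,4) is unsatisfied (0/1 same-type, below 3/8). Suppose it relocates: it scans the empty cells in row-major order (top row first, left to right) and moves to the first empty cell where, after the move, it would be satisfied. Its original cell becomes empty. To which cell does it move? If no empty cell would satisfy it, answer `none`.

(0,1)

Vacating (1,4). Empty cells in order:
  (0,1): 1/1 same-type → satisfied — stop here.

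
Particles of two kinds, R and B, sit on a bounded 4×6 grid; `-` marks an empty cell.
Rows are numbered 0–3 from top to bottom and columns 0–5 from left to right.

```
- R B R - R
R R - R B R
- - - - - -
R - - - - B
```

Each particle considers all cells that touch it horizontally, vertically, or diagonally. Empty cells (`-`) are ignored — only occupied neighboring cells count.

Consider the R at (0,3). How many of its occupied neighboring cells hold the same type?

1

Occupied neighbors of (0,3): (0,2)=B, (1,3)=R, (1,4)=B.
Same type (R): 1 of 3.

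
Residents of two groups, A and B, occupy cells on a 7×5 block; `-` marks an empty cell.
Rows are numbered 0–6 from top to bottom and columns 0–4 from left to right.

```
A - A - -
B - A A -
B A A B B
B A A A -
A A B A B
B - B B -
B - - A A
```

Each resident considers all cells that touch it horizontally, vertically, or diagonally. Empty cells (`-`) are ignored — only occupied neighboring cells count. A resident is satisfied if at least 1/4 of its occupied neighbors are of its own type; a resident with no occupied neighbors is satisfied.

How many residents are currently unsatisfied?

(0,0)A 0/1 unhappy
(0,2)A 2/2 ok
(1,0)B 1/3 ok
(1,2)A 4/5 ok
(1,3)A 3/5 ok
(2,0)B 2/4 ok
(2,1)A 4/7 ok
(2,2)A 6/7 ok
(2,3)B 1/6 unhappy
(2,4)B 1/3 ok
(3,0)B 1/5 unhappy
(3,1)A 5/8 ok
(3,2)A 6/8 ok
(3,3)A 3/7 ok
(4,0)A 2/4 ok
(4,1)A 3/7 ok
(4,2)B 2/7 ok
(4,3)A 2/6 ok
(4,4)B 1/3 ok
(5,0)B 1/3 ok
(5,2)B 2/5 ok
(5,3)B 3/6 ok
(6,0)B 1/1 ok
(6,3)A 1/3 ok
(6,4)A 1/2 ok
Unsatisfied: (0,0), (2,3), (3,0) — 3 in total.

3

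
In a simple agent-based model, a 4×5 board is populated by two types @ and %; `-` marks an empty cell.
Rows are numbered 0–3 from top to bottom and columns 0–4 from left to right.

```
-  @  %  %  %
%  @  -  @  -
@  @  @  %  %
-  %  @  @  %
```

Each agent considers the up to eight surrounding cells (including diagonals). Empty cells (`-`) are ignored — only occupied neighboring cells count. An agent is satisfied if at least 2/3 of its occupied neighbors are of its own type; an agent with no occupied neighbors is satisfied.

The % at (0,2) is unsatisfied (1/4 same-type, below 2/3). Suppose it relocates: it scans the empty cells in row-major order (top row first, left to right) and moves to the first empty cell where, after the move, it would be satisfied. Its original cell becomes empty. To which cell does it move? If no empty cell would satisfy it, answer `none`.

Vacating (0,2). Empty cells in order:
  (0,0): 1/3 same-type → still unsatisfied.
  (1,2): 2/7 same-type → still unsatisfied.
  (1,4): 4/5 same-type → satisfied — stop here.

(1,4)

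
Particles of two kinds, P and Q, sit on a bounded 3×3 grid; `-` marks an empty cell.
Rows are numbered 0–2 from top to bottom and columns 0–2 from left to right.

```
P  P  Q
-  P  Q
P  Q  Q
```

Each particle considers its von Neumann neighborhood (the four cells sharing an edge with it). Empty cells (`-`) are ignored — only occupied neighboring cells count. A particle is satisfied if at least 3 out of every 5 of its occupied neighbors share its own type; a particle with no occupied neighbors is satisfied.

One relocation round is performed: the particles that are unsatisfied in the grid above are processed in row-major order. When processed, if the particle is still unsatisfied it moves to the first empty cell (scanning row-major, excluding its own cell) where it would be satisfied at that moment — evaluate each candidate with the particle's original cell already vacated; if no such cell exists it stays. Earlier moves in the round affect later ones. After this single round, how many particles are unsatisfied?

Initially unsatisfied (in order): (0,2), (1,1), (2,0), (2,1).
  (0,2): no empty cell satisfies it; stays.
  (1,1) → (1,0).
  (2,0): no empty cell satisfies it; stays.
  (2,1): no empty cell satisfies it; stays.
Resulting grid:
P P Q
P - Q
P Q Q
Unsatisfied now: (0,1), (0,2), (2,0), (2,1).

4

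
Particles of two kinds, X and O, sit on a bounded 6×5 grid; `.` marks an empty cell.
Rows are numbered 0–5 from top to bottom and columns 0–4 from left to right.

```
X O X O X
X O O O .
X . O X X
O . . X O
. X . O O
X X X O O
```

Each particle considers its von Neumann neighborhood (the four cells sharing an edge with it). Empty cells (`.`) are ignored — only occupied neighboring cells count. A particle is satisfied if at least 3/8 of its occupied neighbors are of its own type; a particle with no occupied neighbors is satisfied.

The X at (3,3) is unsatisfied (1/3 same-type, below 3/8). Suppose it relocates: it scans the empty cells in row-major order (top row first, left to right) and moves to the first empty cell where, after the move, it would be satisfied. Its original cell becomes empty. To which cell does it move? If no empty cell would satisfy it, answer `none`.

(1,4)

Vacating (3,3). Empty cells in order:
  (1,4): 2/3 same-type → satisfied — stop here.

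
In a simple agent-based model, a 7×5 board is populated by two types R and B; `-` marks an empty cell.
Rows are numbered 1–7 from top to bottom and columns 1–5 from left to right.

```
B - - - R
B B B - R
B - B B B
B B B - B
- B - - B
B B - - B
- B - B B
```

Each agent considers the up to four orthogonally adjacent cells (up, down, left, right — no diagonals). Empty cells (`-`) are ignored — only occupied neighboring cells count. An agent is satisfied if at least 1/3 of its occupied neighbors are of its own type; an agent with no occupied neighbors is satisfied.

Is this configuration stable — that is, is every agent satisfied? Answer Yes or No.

Yes

Row 1: (1,1)B 1/1 ok · (1,5)R 1/1 ok
Row 2: (2,1)B 3/3 ok · (2,2)B 2/2 ok · (2,3)B 2/2 ok · (2,5)R 1/2 ok
Row 3: (3,1)B 2/2 ok · (3,3)B 3/3 ok · (3,4)B 2/2 ok · (3,5)B 2/3 ok
Row 4: (4,1)B 2/2 ok · (4,2)B 3/3 ok · (4,3)B 2/2 ok · (4,5)B 2/2 ok
Row 5: (5,2)B 2/2 ok · (5,5)B 2/2 ok
Row 6: (6,1)B 1/1 ok · (6,2)B 3/3 ok · (6,5)B 2/2 ok
Row 7: (7,2)B 1/1 ok · (7,4)B 1/1 ok · (7,5)B 2/2 ok
All meet the threshold, so the configuration is stable.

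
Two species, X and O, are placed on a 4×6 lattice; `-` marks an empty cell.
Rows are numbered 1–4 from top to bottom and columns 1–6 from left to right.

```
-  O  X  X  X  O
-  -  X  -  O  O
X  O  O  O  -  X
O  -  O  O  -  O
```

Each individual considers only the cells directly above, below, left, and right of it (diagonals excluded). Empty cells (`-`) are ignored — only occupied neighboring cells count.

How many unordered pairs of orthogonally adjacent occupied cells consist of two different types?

8

Scan each occupied cell's neighbors to the right and below so each pair is counted once.
Row 1: O(1,2)–X(1,3)≠ X(1,3)–X(1,4)= X(1,3)–X(2,3)= X(1,4)–X(1,5)= X(1,5)–O(1,6)≠ X(1,5)–O(2,5)≠ O(1,6)–O(2,6)=  → 3/7 unlike.
Row 2: X(2,3)–O(3,3)≠ O(2,5)–O(2,6)= O(2,6)–X(3,6)≠  → 2/3 unlike.
Row 3: X(3,1)–O(3,2)≠ X(3,1)–O(4,1)≠ O(3,2)–O(3,3)= O(3,3)–O(3,4)= O(3,3)–O(4,3)= O(3,4)–O(4,4)= X(3,6)–O(4,6)≠  → 3/7 unlike.
Row 4: O(4,3)–O(4,4)=  → 0/1 unlike.
Total adjacent occupied pairs: 18; unlike-type pairs: 8.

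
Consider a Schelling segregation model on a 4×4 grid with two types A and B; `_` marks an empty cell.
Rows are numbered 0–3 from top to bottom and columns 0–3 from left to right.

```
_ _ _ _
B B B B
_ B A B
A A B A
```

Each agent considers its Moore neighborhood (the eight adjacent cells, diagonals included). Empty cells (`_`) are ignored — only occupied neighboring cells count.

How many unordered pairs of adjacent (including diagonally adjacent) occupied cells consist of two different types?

11

Scan each occupied cell's neighbors to the right and below (and the two forward diagonals) so each pair is counted once.
From row 1: 3 unlike of 11 pairs (running 3/11).
From row 2: 6 unlike of 10 pairs (running 9/21).
From row 3: 2 unlike of 3 pairs (running 11/24).
Total adjacent occupied pairs: 24; unlike-type pairs: 11.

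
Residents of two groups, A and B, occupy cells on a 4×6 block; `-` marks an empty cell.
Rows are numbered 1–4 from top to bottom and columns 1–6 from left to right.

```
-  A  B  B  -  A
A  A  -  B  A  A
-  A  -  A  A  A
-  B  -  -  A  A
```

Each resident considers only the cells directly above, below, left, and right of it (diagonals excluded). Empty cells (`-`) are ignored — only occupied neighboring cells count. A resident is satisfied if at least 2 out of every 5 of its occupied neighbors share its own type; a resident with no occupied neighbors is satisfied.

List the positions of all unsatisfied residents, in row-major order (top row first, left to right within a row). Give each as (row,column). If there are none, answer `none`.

(1,2)A 1/2 ✓
(1,3)B 1/2 ✓
(1,4)B 2/2 ✓
(1,6)A 1/1 ✓
(2,1)A 1/1 ✓
(2,2)A 3/3 ✓
(2,4)B 1/3 ✗
(2,5)A 2/3 ✓
(2,6)A 3/3 ✓
(3,2)A 1/2 ✓
(3,4)A 1/2 ✓
(3,5)A 4/4 ✓
(3,6)A 3/3 ✓
(4,2)B 0/1 ✗
(4,5)A 2/2 ✓
(4,6)A 2/2 ✓

(2,4), (4,2)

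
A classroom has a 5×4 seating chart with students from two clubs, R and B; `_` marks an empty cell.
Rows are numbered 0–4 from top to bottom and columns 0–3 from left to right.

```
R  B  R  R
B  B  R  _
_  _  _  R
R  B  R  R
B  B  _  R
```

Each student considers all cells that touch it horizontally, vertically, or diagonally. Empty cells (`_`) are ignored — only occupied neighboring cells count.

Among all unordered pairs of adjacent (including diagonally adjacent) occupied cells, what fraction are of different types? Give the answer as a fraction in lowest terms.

Scan each occupied cell's neighbors to the right and below (and the two forward diagonals) so each pair is counted once.
Row 0: R(0,0)–B(0,1)≠ R(0,0)–B(1,0)≠ R(0,0)–B(1,1)≠ B(0,1)–R(0,2)≠ B(0,1)–B(1,1)= B(0,1)–R(1,2)≠ B(0,1)–B(1,0)= R(0,2)–R(0,3)= R(0,2)–R(1,2)= R(0,2)–B(1,1)≠ R(0,3)–R(1,2)=  → 6/11 unlike.
Row 1: B(1,0)–B(1,1)= B(1,1)–R(1,2)≠ R(1,2)–R(2,3)=  → 1/3 unlike.
Row 2: R(2,3)–R(3,3)= R(2,3)–R(3,2)=  → 0/2 unlike.
Row 3: R(3,0)–B(3,1)≠ R(3,0)–B(4,0)≠ R(3,0)–B(4,1)≠ B(3,1)–R(3,2)≠ B(3,1)–B(4,1)= B(3,1)–B(4,0)= R(3,2)–R(3,3)= R(3,2)–R(4,3)= R(3,2)–B(4,1)≠ R(3,3)–R(4,3)=  → 5/10 unlike.
Row 4: B(4,0)–B(4,1)=  → 0/1 unlike.
Total adjacent occupied pairs: 27; unlike-type pairs: 12.
12/27 reduces to 4/9.

4/9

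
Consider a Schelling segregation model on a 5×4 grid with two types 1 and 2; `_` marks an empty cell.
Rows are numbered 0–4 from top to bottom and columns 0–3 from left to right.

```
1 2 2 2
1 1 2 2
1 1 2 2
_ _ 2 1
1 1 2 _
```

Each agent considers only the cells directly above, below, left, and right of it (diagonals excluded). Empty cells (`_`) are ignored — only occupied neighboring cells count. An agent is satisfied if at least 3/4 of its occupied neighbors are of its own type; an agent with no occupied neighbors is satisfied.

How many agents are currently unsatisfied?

9

(0,0)1 1/2 unhappy
(0,1)2 1/3 unhappy
(0,2)2 3/3 ok
(0,3)2 2/2 ok
(1,0)1 3/3 ok
(1,1)1 2/4 unhappy
(1,2)2 3/4 ok
(1,3)2 3/3 ok
(2,0)1 2/2 ok
(2,1)1 2/3 unhappy
(2,2)2 3/4 ok
(2,3)2 2/3 unhappy
(3,2)2 2/3 unhappy
(3,3)1 0/2 unhappy
(4,0)1 1/1 ok
(4,1)1 1/2 unhappy
(4,2)2 1/2 unhappy
Unsatisfied: (0,0), (0,1), (1,1), (2,1), (2,3), (3,2), (3,3), (4,1), (4,2) — 9 in total.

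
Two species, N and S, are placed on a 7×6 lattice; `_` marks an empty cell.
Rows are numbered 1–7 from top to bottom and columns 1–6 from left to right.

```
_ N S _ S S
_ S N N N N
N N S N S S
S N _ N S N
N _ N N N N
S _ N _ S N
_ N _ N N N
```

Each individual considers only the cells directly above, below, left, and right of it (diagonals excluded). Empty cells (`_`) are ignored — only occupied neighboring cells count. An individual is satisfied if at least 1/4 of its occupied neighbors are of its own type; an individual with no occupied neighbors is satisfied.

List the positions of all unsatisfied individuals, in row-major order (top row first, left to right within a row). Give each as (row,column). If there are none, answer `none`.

(1,2), (1,3), (2,2), (3,3), (4,1), (5,1), (6,1), (6,5)

Row 1: (1,2)N 0/2 unhappy · (1,3)S 0/2 unhappy · (1,5)S 1/2 ok · (1,6)S 1/2 ok
Row 2: (2,2)S 0/3 unhappy · (2,3)N 1/4 ok · (2,4)N 3/3 ok · (2,5)N 2/4 ok · (2,6)N 1/3 ok
Row 3: (3,1)N 1/2 ok · (3,2)N 2/4 ok · (3,3)S 0/3 unhappy · (3,4)N 2/4 ok · (3,5)S 2/4 ok · (3,6)S 1/3 ok
Row 4: (4,1)S 0/3 unhappy · (4,2)N 1/2 ok · (4,4)N 2/3 ok · (4,5)S 1/4 ok · (4,6)N 1/3 ok
Row 5: (5,1)N 0/2 unhappy · (5,3)N 2/2 ok · (5,4)N 3/3 ok · (5,5)N 2/4 ok · (5,6)N 3/3 ok
Row 6: (6,1)S 0/1 unhappy · (6,3)N 1/1 ok · (6,5)S 0/3 unhappy · (6,6)N 2/3 ok
Row 7: (7,2)N 0/0 ok · (7,4)N 1/1 ok · (7,5)N 2/3 ok · (7,6)N 2/2 ok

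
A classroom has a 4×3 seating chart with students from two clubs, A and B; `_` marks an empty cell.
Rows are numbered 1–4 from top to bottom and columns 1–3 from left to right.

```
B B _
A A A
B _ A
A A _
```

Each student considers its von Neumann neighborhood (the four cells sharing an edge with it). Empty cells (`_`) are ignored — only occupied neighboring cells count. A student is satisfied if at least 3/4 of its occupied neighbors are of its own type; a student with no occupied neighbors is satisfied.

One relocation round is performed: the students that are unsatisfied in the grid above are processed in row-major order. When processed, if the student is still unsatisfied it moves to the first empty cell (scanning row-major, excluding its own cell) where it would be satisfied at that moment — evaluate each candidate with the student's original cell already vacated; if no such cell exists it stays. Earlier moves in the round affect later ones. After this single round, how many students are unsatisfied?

Initially unsatisfied (in order): (1,1), (1,2), (2,1), (2,2), (3,1), (4,1).
  (1,1): no empty cell satisfies it; stays.
  (1,2): no empty cell satisfies it; stays.
  (2,1) → (3,2).
  (2,2) → (4,3).
  (3,1) → (2,1).
  (4,1): now satisfied by earlier moves; stays.
Resulting grid:
B B _
B _ A
_ A A
A A A
All satisfied now.

0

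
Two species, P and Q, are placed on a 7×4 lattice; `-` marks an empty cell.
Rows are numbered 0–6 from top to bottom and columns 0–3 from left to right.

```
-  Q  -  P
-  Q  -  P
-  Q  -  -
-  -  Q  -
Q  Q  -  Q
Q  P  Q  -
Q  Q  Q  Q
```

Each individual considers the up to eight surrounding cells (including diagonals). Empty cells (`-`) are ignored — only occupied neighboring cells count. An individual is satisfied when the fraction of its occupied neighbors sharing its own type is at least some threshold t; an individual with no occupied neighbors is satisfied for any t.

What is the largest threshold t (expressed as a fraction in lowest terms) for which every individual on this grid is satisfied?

(0,1)Q 1/1
(0,3)P 1/1
(1,1)Q 2/2
(1,3)P 1/1
(2,1)Q 2/2
(3,2)Q 3/3
(4,0)Q 2/3
(4,1)Q 4/5
(4,3)Q 2/2
(5,0)Q 4/5
(5,1)P 0/7
(5,2)Q 5/6
(6,0)Q 2/3
(6,1)Q 4/5
(6,2)Q 3/4
(6,3)Q 2/2
The smallest same-type fraction is 0/7 at (5,1), which reduces to 0/1. Any threshold above that leaves this individual unsatisfied.

0/1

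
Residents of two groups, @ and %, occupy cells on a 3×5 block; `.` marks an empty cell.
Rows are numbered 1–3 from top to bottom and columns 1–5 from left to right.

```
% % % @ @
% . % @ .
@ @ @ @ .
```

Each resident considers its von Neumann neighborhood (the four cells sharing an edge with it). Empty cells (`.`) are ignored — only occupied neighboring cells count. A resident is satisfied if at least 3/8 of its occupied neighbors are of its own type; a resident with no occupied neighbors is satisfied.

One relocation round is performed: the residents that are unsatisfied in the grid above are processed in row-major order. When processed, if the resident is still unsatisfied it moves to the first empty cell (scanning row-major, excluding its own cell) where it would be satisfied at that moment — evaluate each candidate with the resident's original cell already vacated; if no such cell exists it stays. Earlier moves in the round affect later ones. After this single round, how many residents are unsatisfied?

0

Initially unsatisfied (in order): (2,3).
  (2,3) → (2,2).
Resulting grid:
% % % @ @
% % . @ .
@ @ @ @ .
All satisfied now.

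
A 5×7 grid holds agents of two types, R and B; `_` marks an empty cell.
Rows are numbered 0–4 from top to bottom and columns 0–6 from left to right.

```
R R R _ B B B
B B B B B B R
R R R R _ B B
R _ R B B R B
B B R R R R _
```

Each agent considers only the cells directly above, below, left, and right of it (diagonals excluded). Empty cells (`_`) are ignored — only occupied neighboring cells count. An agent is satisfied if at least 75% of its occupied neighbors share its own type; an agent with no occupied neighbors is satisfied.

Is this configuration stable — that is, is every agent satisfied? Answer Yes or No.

(0,0)R 1/2 ✗
(0,1)R 2/3 ✗
(0,2)R 1/2 ✗
(0,4)B 2/2 ✓
(0,5)B 3/3 ✓
(0,6)B 1/2 ✗
(1,0)B 1/3 ✗
(1,1)B 2/4 ✗
(1,2)B 2/4 ✗
(1,3)B 2/3 ✗
(1,4)B 3/3 ✓
(1,5)B 3/4 ✓
(1,6)R 0/3 ✗
(2,0)R 2/3 ✗
(2,1)R 2/3 ✗
(2,2)R 3/4 ✓
(2,3)R 1/3 ✗
(2,5)B 2/3 ✗
(2,6)B 2/3 ✗
(3,0)R 1/2 ✗
(3,2)R 2/3 ✗
(3,3)B 1/4 ✗
(3,4)B 1/3 ✗
(3,5)R 1/4 ✗
(3,6)B 1/2 ✗
(4,0)B 1/2 ✗
(4,1)B 1/2 ✗
(4,2)R 2/3 ✗
(4,3)R 2/3 ✗
(4,4)R 2/3 ✗
(4,5)R 2/2 ✓
For instance (0,0) has only 1/2 same-type neighbors, below 3/4.

No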